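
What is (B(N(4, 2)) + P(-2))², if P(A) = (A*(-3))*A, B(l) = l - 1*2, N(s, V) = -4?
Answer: 324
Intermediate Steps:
B(l) = -2 + l (B(l) = l - 2 = -2 + l)
P(A) = -3*A² (P(A) = (-3*A)*A = -3*A²)
(B(N(4, 2)) + P(-2))² = ((-2 - 4) - 3*(-2)²)² = (-6 - 3*4)² = (-6 - 12)² = (-18)² = 324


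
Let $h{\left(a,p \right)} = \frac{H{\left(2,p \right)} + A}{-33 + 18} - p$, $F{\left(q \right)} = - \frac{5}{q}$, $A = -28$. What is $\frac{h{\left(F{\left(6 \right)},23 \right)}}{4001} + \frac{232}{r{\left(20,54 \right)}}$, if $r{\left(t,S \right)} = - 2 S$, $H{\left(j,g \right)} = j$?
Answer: $- \frac{1163161}{540135} \approx -2.1535$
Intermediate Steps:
$h{\left(a,p \right)} = \frac{26}{15} - p$ ($h{\left(a,p \right)} = \frac{2 - 28}{-33 + 18} - p = - \frac{26}{-15} - p = \left(-26\right) \left(- \frac{1}{15}\right) - p = \frac{26}{15} - p$)
$\frac{h{\left(F{\left(6 \right)},23 \right)}}{4001} + \frac{232}{r{\left(20,54 \right)}} = \frac{\frac{26}{15} - 23}{4001} + \frac{232}{\left(-2\right) 54} = \left(\frac{26}{15} - 23\right) \frac{1}{4001} + \frac{232}{-108} = \left(- \frac{319}{15}\right) \frac{1}{4001} + 232 \left(- \frac{1}{108}\right) = - \frac{319}{60015} - \frac{58}{27} = - \frac{1163161}{540135}$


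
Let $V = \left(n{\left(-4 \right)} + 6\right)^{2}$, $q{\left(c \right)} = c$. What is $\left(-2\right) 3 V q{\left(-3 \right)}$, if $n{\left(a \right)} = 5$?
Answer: $2178$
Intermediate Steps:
$V = 121$ ($V = \left(5 + 6\right)^{2} = 11^{2} = 121$)
$\left(-2\right) 3 V q{\left(-3 \right)} = \left(-2\right) 3 \cdot 121 \left(-3\right) = \left(-6\right) 121 \left(-3\right) = \left(-726\right) \left(-3\right) = 2178$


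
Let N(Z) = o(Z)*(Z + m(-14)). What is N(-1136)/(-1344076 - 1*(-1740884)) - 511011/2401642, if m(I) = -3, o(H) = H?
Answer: 363090117185/119123844842 ≈ 3.0480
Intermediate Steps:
N(Z) = Z*(-3 + Z) (N(Z) = Z*(Z - 3) = Z*(-3 + Z))
N(-1136)/(-1344076 - 1*(-1740884)) - 511011/2401642 = (-1136*(-3 - 1136))/(-1344076 - 1*(-1740884)) - 511011/2401642 = (-1136*(-1139))/(-1344076 + 1740884) - 511011*1/2401642 = 1293904/396808 - 511011/2401642 = 1293904*(1/396808) - 511011/2401642 = 161738/49601 - 511011/2401642 = 363090117185/119123844842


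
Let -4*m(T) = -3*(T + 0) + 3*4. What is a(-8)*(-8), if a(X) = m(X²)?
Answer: -360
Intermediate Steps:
m(T) = -3 + 3*T/4 (m(T) = -(-3*(T + 0) + 3*4)/4 = -(-3*T + 12)/4 = -(12 - 3*T)/4 = -3 + 3*T/4)
a(X) = -3 + 3*X²/4
a(-8)*(-8) = (-3 + (¾)*(-8)²)*(-8) = (-3 + (¾)*64)*(-8) = (-3 + 48)*(-8) = 45*(-8) = -360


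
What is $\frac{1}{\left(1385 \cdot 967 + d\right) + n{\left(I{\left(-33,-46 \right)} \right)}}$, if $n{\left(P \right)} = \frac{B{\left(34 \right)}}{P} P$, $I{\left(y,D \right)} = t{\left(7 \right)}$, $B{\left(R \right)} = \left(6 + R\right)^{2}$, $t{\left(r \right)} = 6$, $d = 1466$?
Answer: $\frac{1}{1342361} \approx 7.4496 \cdot 10^{-7}$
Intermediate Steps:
$I{\left(y,D \right)} = 6$
$n{\left(P \right)} = 1600$ ($n{\left(P \right)} = \frac{\left(6 + 34\right)^{2}}{P} P = \frac{40^{2}}{P} P = \frac{1600}{P} P = 1600$)
$\frac{1}{\left(1385 \cdot 967 + d\right) + n{\left(I{\left(-33,-46 \right)} \right)}} = \frac{1}{\left(1385 \cdot 967 + 1466\right) + 1600} = \frac{1}{\left(1339295 + 1466\right) + 1600} = \frac{1}{1340761 + 1600} = \frac{1}{1342361}$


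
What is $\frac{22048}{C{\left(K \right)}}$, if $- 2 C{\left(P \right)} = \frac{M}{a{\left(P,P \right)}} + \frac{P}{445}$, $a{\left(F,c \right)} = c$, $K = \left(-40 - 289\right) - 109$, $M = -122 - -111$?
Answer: $\frac{8594751360}{186949} \approx 45974.0$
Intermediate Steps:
$M = -11$ ($M = -122 + 111 = -11$)
$K = -438$ ($K = -329 - 109 = -438$)
$C{\left(P \right)} = - \frac{P}{890} + \frac{11}{2 P}$ ($C{\left(P \right)} = - \frac{- \frac{11}{P} + \frac{P}{445}}{2} = - \frac{P}{890} + \frac{11}{2 P}$)
$\frac{22048}{C{\left(K \right)}} = \frac{22048}{\frac{1}{890} \frac{1}{-438} \left(4895 - \left(-438\right)^{2}\right)} = \frac{22048}{\frac{1}{890} \left(- \frac{1}{438}\right) \left(4895 - 191844\right)} = \frac{22048}{\frac{1}{890} \left(- \frac{1}{438}\right) \left(-186949\right)} = \frac{22048}{\frac{186949}{389820}} = 22048 \cdot \frac{389820}{186949} = \frac{8594751360}{186949}$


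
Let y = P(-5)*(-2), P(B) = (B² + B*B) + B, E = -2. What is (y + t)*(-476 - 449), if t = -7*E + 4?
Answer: 66600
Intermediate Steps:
P(B) = B + 2*B² (P(B) = (B² + B²) + B = 2*B² + B = B + 2*B²)
t = 18 (t = -7*(-2) + 4 = 14 + 4 = 18)
y = -90 (y = -5*(1 + 2*(-5))*(-2) = -5*(1 - 10)*(-2) = -5*(-9)*(-2) = 45*(-2) = -90)
(y + t)*(-476 - 449) = (-90 + 18)*(-476 - 449) = -72*(-925) = 66600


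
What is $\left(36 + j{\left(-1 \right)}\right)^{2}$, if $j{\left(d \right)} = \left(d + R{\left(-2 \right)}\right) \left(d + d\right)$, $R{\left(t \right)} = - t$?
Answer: $1156$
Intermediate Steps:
$j{\left(d \right)} = 2 d \left(2 + d\right)$ ($j{\left(d \right)} = \left(d - -2\right) \left(d + d\right) = \left(d + 2\right) 2 d = \left(2 + d\right) 2 d = 2 d \left(2 + d\right)$)
$\left(36 + j{\left(-1 \right)}\right)^{2} = \left(36 + 2 \left(-1\right) \left(2 - 1\right)\right)^{2} = \left(36 + 2 \left(-1\right) 1\right)^{2} = \left(36 - 2\right)^{2} = 34^{2} = 1156$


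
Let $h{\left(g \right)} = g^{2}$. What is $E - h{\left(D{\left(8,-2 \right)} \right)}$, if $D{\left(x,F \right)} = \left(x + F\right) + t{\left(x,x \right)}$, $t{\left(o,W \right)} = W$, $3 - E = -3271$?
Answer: $3078$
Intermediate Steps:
$E = 3274$ ($E = 3 - -3271 = 3 + 3271 = 3274$)
$D{\left(x,F \right)} = F + 2 x$ ($D{\left(x,F \right)} = \left(x + F\right) + x = \left(F + x\right) + x = F + 2 x$)
$E - h{\left(D{\left(8,-2 \right)} \right)} = 3274 - \left(-2 + 2 \cdot 8\right)^{2} = 3274 - \left(-2 + 16\right)^{2} = 3274 - 14^{2} = 3274 - 196 = 3078$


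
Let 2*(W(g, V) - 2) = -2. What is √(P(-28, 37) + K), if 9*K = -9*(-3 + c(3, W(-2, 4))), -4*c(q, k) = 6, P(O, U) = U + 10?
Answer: √206/2 ≈ 7.1764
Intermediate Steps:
P(O, U) = 10 + U
W(g, V) = 1 (W(g, V) = 2 + (½)*(-2) = 2 - 1 = 1)
c(q, k) = -3/2 (c(q, k) = -¼*6 = -3/2)
K = 9/2 (K = (-9*(-3 - 3/2))/9 = (-9*(-9/2))/9 = (⅑)*(81/2) = 9/2 ≈ 4.5000)
√(P(-28, 37) + K) = √((10 + 37) + 9/2) = √(47 + 9/2) = √(103/2) = √206/2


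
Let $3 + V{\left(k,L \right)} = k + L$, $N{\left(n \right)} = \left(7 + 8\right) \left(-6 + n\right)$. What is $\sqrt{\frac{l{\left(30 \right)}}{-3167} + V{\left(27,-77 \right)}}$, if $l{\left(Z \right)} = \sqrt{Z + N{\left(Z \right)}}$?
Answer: $\frac{\sqrt{-531584117 - 3167 \sqrt{390}}}{3167} \approx 7.2805 i$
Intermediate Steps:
$N{\left(n \right)} = -90 + 15 n$ ($N{\left(n \right)} = 15 \left(-6 + n\right) = -90 + 15 n$)
$l{\left(Z \right)} = \sqrt{-90 + 16 Z}$ ($l{\left(Z \right)} = \sqrt{Z + \left(-90 + 15 Z\right)} = \sqrt{-90 + 16 Z}$)
$V{\left(k,L \right)} = -3 + L + k$ ($V{\left(k,L \right)} = -3 + \left(k + L\right) = -3 + \left(L + k\right) = -3 + L + k$)
$\sqrt{\frac{l{\left(30 \right)}}{-3167} + V{\left(27,-77 \right)}} = \sqrt{\frac{\sqrt{-90 + 16 \cdot 30}}{-3167} - 53} = \sqrt{\sqrt{-90 + 480} \left(- \frac{1}{3167}\right) - 53} = \sqrt{\sqrt{390} \left(- \frac{1}{3167}\right) - 53} = \sqrt{- \frac{\sqrt{390}}{3167} - 53} = \sqrt{-53 - \frac{\sqrt{390}}{3167}}$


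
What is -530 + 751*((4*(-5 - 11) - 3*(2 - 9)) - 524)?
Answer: -426347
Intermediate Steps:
-530 + 751*((4*(-5 - 11) - 3*(2 - 9)) - 524) = -530 + 751*((4*(-16) - 3*(-7)) - 524) = -530 + 751*((-64 + 21) - 524) = -530 + 751*(-43 - 524) = -530 + 751*(-567) = -530 - 425817 = -426347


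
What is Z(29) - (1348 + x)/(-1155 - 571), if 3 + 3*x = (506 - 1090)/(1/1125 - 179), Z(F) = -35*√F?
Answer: 135734889/173785762 - 35*√29 ≈ -187.70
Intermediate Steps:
x = 8813/100687 (x = -1 + ((506 - 1090)/(1/1125 - 179))/3 = -1 + (-584/(1/1125 - 179))/3 = -1 + (-584/(-201374/1125))/3 = -1 + (-584*(-1125/201374))/3 = -1 + (⅓)*(328500/100687) = -1 + 109500/100687 = 8813/100687 ≈ 0.087529)
Z(29) - (1348 + x)/(-1155 - 571) = -35*√29 - (1348 + 8813/100687)/(-1155 - 571) = -35*√29 - 135734889/(100687*(-1726)) = -35*√29 - 135734889*(-1)/(100687*1726) = -35*√29 - 1*(-135734889/173785762) = -35*√29 + 135734889/173785762 = 135734889/173785762 - 35*√29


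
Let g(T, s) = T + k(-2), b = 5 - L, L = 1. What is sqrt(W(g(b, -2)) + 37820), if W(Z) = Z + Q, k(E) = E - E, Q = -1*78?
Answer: 9*sqrt(466) ≈ 194.28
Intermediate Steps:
Q = -78
k(E) = 0
b = 4 (b = 5 - 1*1 = 5 - 1 = 4)
g(T, s) = T (g(T, s) = T + 0 = T)
W(Z) = -78 + Z (W(Z) = Z - 78 = -78 + Z)
sqrt(W(g(b, -2)) + 37820) = sqrt((-78 + 4) + 37820) = sqrt(-74 + 37820) = sqrt(37746) = 9*sqrt(466)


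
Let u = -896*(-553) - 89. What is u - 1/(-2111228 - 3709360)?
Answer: 2883513474613/5820588 ≈ 4.9540e+5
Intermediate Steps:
u = 495399 (u = 495488 - 89 = 495399)
u - 1/(-2111228 - 3709360) = 495399 - 1/(-2111228 - 3709360) = 495399 - 1/(-5820588) = 495399 - 1*(-1/5820588) = 495399 + 1/5820588 = 2883513474613/5820588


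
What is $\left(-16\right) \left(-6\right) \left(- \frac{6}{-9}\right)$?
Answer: $64$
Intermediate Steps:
$\left(-16\right) \left(-6\right) \left(- \frac{6}{-9}\right) = 96 \left(\left(-6\right) \left(- \frac{1}{9}\right)\right) = 96 \cdot \frac{2}{3} = 64$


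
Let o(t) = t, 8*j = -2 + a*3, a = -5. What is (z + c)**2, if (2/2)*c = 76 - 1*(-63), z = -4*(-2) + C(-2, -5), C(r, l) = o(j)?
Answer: 1343281/64 ≈ 20989.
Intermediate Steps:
j = -17/8 (j = (-2 - 5*3)/8 = (-2 - 15)/8 = (1/8)*(-17) = -17/8 ≈ -2.1250)
C(r, l) = -17/8
z = 47/8 (z = -4*(-2) - 17/8 = 8 - 17/8 = 47/8 ≈ 5.8750)
c = 139 (c = 76 - 1*(-63) = 76 + 63 = 139)
(z + c)**2 = (47/8 + 139)**2 = (1159/8)**2 = 1343281/64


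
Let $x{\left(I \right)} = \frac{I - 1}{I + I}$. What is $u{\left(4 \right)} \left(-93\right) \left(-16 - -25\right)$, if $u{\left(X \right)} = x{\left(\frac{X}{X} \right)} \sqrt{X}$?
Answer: $0$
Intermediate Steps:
$x{\left(I \right)} = \frac{-1 + I}{2 I}$
$u{\left(X \right)} = 0$ ($u{\left(X \right)} = \frac{-1 + \frac{X}{X}}{2 \frac{X}{X}} \sqrt{X} = \frac{-1 + 1}{2 \cdot 1} \sqrt{X} = \frac{1}{2} \cdot 1 \cdot 0 \sqrt{X} = 0 \sqrt{X} = 0$)
$u{\left(4 \right)} \left(-93\right) \left(-16 - -25\right) = 0 \left(-93\right) \left(-16 - -25\right) = 0 \left(-16 + 25\right) = 0 \cdot 9 = 0$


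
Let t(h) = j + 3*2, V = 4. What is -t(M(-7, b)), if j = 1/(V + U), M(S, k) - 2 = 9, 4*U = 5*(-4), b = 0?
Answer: -5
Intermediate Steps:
U = -5 (U = (5*(-4))/4 = (¼)*(-20) = -5)
M(S, k) = 11 (M(S, k) = 2 + 9 = 11)
j = -1 (j = 1/(4 - 5) = 1/(-1) = -1)
t(h) = 5 (t(h) = -1 + 3*2 = -1 + 6 = 5)
-t(M(-7, b)) = -1*5 = -5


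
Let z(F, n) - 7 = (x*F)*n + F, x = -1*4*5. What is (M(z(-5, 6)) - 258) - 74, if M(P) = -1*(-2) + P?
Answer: 272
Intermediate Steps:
x = -20 (x = -4*5 = -20)
z(F, n) = 7 + F - 20*F*n (z(F, n) = 7 + ((-20*F)*n + F) = 7 + (-20*F*n + F) = 7 + (F - 20*F*n) = 7 + F - 20*F*n)
M(P) = 2 + P
(M(z(-5, 6)) - 258) - 74 = ((2 + (7 - 5 - 20*(-5)*6)) - 258) - 74 = ((2 + (7 - 5 + 600)) - 258) - 74 = ((2 + 602) - 258) - 74 = (604 - 258) - 74 = 346 - 74 = 272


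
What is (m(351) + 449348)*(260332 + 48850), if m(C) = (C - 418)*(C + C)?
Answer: 124388247148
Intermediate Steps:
m(C) = 2*C*(-418 + C) (m(C) = (-418 + C)*(2*C) = 2*C*(-418 + C))
(m(351) + 449348)*(260332 + 48850) = (2*351*(-418 + 351) + 449348)*(260332 + 48850) = (2*351*(-67) + 449348)*309182 = (-47034 + 449348)*309182 = 402314*309182 = 124388247148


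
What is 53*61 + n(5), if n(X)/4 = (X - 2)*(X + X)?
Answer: 3353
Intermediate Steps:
n(X) = 8*X*(-2 + X) (n(X) = 4*((X - 2)*(X + X)) = 4*((-2 + X)*(2*X)) = 4*(2*X*(-2 + X)) = 8*X*(-2 + X))
53*61 + n(5) = 53*61 + 8*5*(-2 + 5) = 3233 + 8*5*3 = 3233 + 120 = 3353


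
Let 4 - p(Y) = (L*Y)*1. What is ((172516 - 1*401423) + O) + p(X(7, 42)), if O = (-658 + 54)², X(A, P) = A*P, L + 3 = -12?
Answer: 140323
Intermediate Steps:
L = -15 (L = -3 - 12 = -15)
O = 364816 (O = (-604)² = 364816)
p(Y) = 4 + 15*Y (p(Y) = 4 - (-15*Y) = 4 - (-15)*Y = 4 + 15*Y)
((172516 - 1*401423) + O) + p(X(7, 42)) = ((172516 - 1*401423) + 364816) + (4 + 15*(7*42)) = ((172516 - 401423) + 364816) + (4 + 15*294) = (-228907 + 364816) + (4 + 4410) = 135909 + 4414 = 140323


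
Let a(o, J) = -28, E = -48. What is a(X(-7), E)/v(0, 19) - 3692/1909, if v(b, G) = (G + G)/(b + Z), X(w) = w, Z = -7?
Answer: 116934/36271 ≈ 3.2239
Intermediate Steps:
v(b, G) = 2*G/(-7 + b) (v(b, G) = (G + G)/(b - 7) = (2*G)/(-7 + b) = 2*G/(-7 + b))
a(X(-7), E)/v(0, 19) - 3692/1909 = -28/(2*19/(-7 + 0)) - 3692/1909 = -28/(2*19/(-7)) - 3692*1/1909 = -28/(2*19*(-1/7)) - 3692/1909 = -28/(-38/7) - 3692/1909 = -28*(-7/38) - 3692/1909 = 98/19 - 3692/1909 = 116934/36271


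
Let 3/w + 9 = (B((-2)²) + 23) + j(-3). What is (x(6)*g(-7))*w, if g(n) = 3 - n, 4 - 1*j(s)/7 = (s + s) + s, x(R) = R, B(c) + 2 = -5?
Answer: 90/49 ≈ 1.8367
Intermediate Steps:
B(c) = -7 (B(c) = -2 - 5 = -7)
j(s) = 28 - 21*s (j(s) = 28 - 7*((s + s) + s) = 28 - 7*(2*s + s) = 28 - 21*s)
w = 3/98 (w = 3/(-9 + ((-7 + 23) + (28 - 21*(-3)))) = 3/(-9 + (16 + (28 + 63))) = 3/(-9 + (16 + 91)) = 3/(-9 + 107) = 3/98 ≈ 0.030612)
(x(6)*g(-7))*w = (6*(3 - 1*(-7)))*(3/98) = (6*(3 + 7))*(3/98) = (6*10)*(3/98) = 60*(3/98) = 90/49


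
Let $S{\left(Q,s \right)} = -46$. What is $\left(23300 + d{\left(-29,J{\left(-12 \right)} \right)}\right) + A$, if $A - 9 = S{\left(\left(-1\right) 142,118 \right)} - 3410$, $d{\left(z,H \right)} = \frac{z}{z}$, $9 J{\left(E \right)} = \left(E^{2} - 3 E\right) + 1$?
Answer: $19854$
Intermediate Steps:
$J{\left(E \right)} = \frac{1}{9} - \frac{E}{3} + \frac{E^{2}}{9}$ ($J{\left(E \right)} = \frac{\left(E^{2} - 3 E\right) + 1}{9} = \frac{1 + E^{2} - 3 E}{9} = \frac{1}{9} - \frac{E}{3} + \frac{E^{2}}{9}$)
$d{\left(z,H \right)} = 1$
$A = -3447$ ($A = 9 - 3456 = -3447$)
$\left(23300 + d{\left(-29,J{\left(-12 \right)} \right)}\right) + A = \left(23300 + 1\right) - 3447 = 23301 - 3447 = 19854$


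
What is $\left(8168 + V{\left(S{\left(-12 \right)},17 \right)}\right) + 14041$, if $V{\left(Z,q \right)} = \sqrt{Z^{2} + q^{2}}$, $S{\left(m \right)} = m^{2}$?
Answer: $22354$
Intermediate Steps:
$\left(8168 + V{\left(S{\left(-12 \right)},17 \right)}\right) + 14041 = \left(8168 + \sqrt{\left(\left(-12\right)^{2}\right)^{2} + 17^{2}}\right) + 14041 = \left(8168 + \sqrt{144^{2} + 289}\right) + 14041 = \left(8168 + \sqrt{20736 + 289}\right) + 14041 = \left(8168 + \sqrt{21025}\right) + 14041 = \left(8168 + 145\right) + 14041 = 8313 + 14041 = 22354$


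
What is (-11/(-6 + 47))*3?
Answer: -33/41 ≈ -0.80488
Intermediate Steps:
(-11/(-6 + 47))*3 = (-11/41)*3 = ((1/41)*(-11))*3 = -11/41*3 = -33/41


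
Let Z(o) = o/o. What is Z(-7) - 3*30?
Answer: -89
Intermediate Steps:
Z(o) = 1
Z(-7) - 3*30 = 1 - 3*30 = 1 - 90 = -89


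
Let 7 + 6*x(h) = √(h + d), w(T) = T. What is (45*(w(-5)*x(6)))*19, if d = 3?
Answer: 2850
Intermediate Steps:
x(h) = -7/6 + √(3 + h)/6 (x(h) = -7/6 + √(h + 3)/6 = -7/6 + √(3 + h)/6)
(45*(w(-5)*x(6)))*19 = (45*(-5*(-7/6 + √(3 + 6)/6)))*19 = (45*(-5*(-7/6 + √9/6)))*19 = (45*(-5*(-7/6 + (⅙)*3)))*19 = (45*(-5*(-7/6 + ½)))*19 = (45*(-5*(-⅔)))*19 = (45*(10/3))*19 = 150*19 = 2850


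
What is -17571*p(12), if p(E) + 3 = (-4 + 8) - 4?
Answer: 52713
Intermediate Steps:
p(E) = -3 (p(E) = -3 + ((-4 + 8) - 4) = -3 + (4 - 4) = -3 + 0 = -3)
-17571*p(12) = -17571*(-3) = 52713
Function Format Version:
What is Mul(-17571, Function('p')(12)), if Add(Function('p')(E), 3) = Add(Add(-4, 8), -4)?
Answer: 52713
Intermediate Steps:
Function('p')(E) = -3 (Function('p')(E) = Add(-3, Add(Add(-4, 8), -4)) = Add(-3, Add(4, -4)) = Add(-3, 0) = -3)
Mul(-17571, Function('p')(12)) = Mul(-17571, -3) = 52713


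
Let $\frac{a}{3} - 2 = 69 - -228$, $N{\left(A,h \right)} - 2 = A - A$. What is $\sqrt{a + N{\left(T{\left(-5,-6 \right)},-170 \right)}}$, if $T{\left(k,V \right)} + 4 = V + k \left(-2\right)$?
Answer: $\sqrt{899} \approx 29.983$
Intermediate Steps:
$T{\left(k,V \right)} = -4 + V - 2 k$ ($T{\left(k,V \right)} = -4 + \left(V + k \left(-2\right)\right) = -4 + \left(V - 2 k\right) = -4 + V - 2 k$)
$N{\left(A,h \right)} = 2$ ($N{\left(A,h \right)} = 2 + \left(A - A\right) = 2 + 0 = 2$)
$a = 897$ ($a = 6 + 3 \left(69 - -228\right) = 6 + 3 \left(69 + 228\right) = 6 + 3 \cdot 297 = 6 + 891 = 897$)
$\sqrt{a + N{\left(T{\left(-5,-6 \right)},-170 \right)}} = \sqrt{897 + 2} = \sqrt{899}$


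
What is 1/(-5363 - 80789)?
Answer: -1/86152 ≈ -1.1607e-5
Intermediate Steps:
1/(-5363 - 80789) = 1/(-86152) = -1/86152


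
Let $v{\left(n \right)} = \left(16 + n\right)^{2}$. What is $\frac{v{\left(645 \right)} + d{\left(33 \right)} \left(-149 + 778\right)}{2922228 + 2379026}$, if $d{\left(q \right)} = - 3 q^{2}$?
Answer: $- \frac{115573}{378661} \approx -0.30521$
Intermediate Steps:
$\frac{v{\left(645 \right)} + d{\left(33 \right)} \left(-149 + 778\right)}{2922228 + 2379026} = \frac{\left(16 + 645\right)^{2} + - 3 \cdot 33^{2} \left(-149 + 778\right)}{2922228 + 2379026} = \frac{661^{2} + \left(-3\right) 1089 \cdot 629}{5301254} = \left(436921 - 2054943\right) \frac{1}{5301254} = \left(-1618022\right) \frac{1}{5301254} = - \frac{115573}{378661}$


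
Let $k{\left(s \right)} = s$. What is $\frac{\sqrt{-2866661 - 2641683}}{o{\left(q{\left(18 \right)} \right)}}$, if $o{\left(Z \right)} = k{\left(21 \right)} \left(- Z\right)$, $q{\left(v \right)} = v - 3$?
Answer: $- \frac{2 i \sqrt{1377086}}{315} \approx - 7.4508 i$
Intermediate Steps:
$q{\left(v \right)} = -3 + v$ ($q{\left(v \right)} = v - 3 = -3 + v$)
$o{\left(Z \right)} = - 21 Z$ ($o{\left(Z \right)} = 21 \left(- Z\right) = - 21 Z$)
$\frac{\sqrt{-2866661 - 2641683}}{o{\left(q{\left(18 \right)} \right)}} = \frac{\sqrt{-2866661 - 2641683}}{\left(-21\right) \left(-3 + 18\right)} = \frac{\sqrt{-5508344}}{\left(-21\right) 15} = \frac{2 i \sqrt{1377086}}{-315} = 2 i \sqrt{1377086} \left(- \frac{1}{315}\right) = - \frac{2 i \sqrt{1377086}}{315}$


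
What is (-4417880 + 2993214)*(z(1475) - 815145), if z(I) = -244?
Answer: 1161656985074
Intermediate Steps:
(-4417880 + 2993214)*(z(1475) - 815145) = (-4417880 + 2993214)*(-244 - 815145) = -1424666*(-815389) = 1161656985074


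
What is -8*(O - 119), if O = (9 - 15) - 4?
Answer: 1032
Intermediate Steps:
O = -10 (O = -6 - 4 = -10)
-8*(O - 119) = -8*(-10 - 119) = -8*(-129) = 1032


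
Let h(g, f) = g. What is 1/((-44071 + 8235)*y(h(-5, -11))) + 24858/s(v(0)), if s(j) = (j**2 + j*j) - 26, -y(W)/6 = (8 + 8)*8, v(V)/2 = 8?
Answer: 12669316105/247698432 ≈ 51.148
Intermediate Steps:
v(V) = 16 (v(V) = 2*8 = 16)
y(W) = -768 (y(W) = -6*(8 + 8)*8 = -96*8 = -6*128 = -768)
s(j) = -26 + 2*j**2 (s(j) = (j**2 + j**2) - 26 = 2*j**2 - 26 = -26 + 2*j**2)
1/((-44071 + 8235)*y(h(-5, -11))) + 24858/s(v(0)) = 1/((-44071 + 8235)*(-768)) + 24858/(-26 + 2*16**2) = -1/768/(-35836) + 24858/(-26 + 2*256) = -1/35836*(-1/768) + 24858/(-26 + 512) = 1/27522048 + 24858/486 = 1/27522048 + 24858*(1/486) = 1/27522048 + 1381/27 = 12669316105/247698432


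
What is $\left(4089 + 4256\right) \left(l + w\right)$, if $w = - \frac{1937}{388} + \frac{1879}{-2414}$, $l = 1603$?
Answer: $\frac{6242127285735}{468316} \approx 1.3329 \cdot 10^{7}$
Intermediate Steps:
$w = - \frac{2702485}{468316}$ ($w = \left(-1937\right) \frac{1}{388} + 1879 \left(- \frac{1}{2414}\right) = - \frac{1937}{388} - \frac{1879}{2414} = - \frac{2702485}{468316} \approx -5.7706$)
$\left(4089 + 4256\right) \left(l + w\right) = \left(4089 + 4256\right) \left(1603 - \frac{2702485}{468316}\right) = 8345 \cdot \frac{748008063}{468316} = \frac{6242127285735}{468316}$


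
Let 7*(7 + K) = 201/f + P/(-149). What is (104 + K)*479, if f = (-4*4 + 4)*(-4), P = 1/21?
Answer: 16383276757/350448 ≈ 46750.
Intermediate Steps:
P = 1/21 ≈ 0.047619
f = 48 (f = (-16 + 4)*(-4) = -12*(-4) = 48)
K = -2243509/350448 (K = -7 + (201/48 + (1/21)/(-149))/7 = -7 + (201*(1/48) + (1/21)*(-1/149))/7 = -7 + (67/16 - 1/3129)/7 = -7 + (⅐)*(209627/50064) = -7 + 209627/350448 = -2243509/350448 ≈ -6.4018)
(104 + K)*479 = (104 - 2243509/350448)*479 = (34203083/350448)*479 = 16383276757/350448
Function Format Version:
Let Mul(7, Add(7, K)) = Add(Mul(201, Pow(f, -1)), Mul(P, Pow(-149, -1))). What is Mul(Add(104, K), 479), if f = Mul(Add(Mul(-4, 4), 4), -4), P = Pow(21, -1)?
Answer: Rational(16383276757, 350448) ≈ 46750.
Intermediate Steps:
P = Rational(1, 21) ≈ 0.047619
f = 48 (f = Mul(Add(-16, 4), -4) = Mul(-12, -4) = 48)
K = Rational(-2243509, 350448) (K = Add(-7, Mul(Rational(1, 7), Add(Mul(201, Pow(48, -1)), Mul(Rational(1, 21), Pow(-149, -1))))) = Add(-7, Mul(Rational(1, 7), Add(Mul(201, Rational(1, 48)), Mul(Rational(1, 21), Rational(-1, 149))))) = Add(-7, Mul(Rational(1, 7), Add(Rational(67, 16), Rational(-1, 3129)))) = Add(-7, Mul(Rational(1, 7), Rational(209627, 50064))) = Add(-7, Rational(209627, 350448)) = Rational(-2243509, 350448) ≈ -6.4018)
Mul(Add(104, K), 479) = Mul(Add(104, Rational(-2243509, 350448)), 479) = Mul(Rational(34203083, 350448), 479) = Rational(16383276757, 350448)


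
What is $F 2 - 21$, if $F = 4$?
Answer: $-13$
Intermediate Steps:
$F 2 - 21 = 4 \cdot 2 - 21 = 8 - 21 = -13$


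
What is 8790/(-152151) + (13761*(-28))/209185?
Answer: -20154577886/10609235645 ≈ -1.8997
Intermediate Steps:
8790/(-152151) + (13761*(-28))/209185 = 8790*(-1/152151) - 385308*1/209185 = -2930/50717 - 385308/209185 = -20154577886/10609235645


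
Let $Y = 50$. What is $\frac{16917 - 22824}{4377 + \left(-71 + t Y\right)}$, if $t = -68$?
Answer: $- \frac{1969}{302} \approx -6.5199$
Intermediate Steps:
$\frac{16917 - 22824}{4377 + \left(-71 + t Y\right)} = \frac{16917 - 22824}{4377 - 3471} = - \frac{5907}{4377 - 3471} = - \frac{5907}{906} = \left(-5907\right) \frac{1}{906} = - \frac{1969}{302}$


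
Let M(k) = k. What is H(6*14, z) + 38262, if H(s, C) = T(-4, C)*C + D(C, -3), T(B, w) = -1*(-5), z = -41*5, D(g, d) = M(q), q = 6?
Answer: 37243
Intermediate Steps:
D(g, d) = 6
z = -205
T(B, w) = 5
H(s, C) = 6 + 5*C (H(s, C) = 5*C + 6 = 6 + 5*C)
H(6*14, z) + 38262 = (6 + 5*(-205)) + 38262 = (6 - 1025) + 38262 = -1019 + 38262 = 37243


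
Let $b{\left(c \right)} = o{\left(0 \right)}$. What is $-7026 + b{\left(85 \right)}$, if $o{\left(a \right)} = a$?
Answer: $-7026$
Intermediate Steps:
$b{\left(c \right)} = 0$
$-7026 + b{\left(85 \right)} = -7026 + 0 = -7026$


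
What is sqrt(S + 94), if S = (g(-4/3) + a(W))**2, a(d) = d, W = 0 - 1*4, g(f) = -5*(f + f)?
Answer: sqrt(1630)/3 ≈ 13.458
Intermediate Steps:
g(f) = -10*f
W = -4 (W = 0 - 4 = -4)
S = 784/9 (S = (-(-40)/3 - 4)**2 = (-10*(-4/3) - 4)**2 = (40/3 - 4)**2 = (28/3)**2 = 784/9 ≈ 87.111)
sqrt(S + 94) = sqrt(784/9 + 94) = sqrt(1630/9) = sqrt(1630)/3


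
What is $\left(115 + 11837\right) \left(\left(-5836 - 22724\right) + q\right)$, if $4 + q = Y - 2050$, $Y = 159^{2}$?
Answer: $-63740016$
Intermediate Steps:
$Y = 25281$
$q = 23227$ ($q = -4 + \left(25281 - 2050\right) = -4 + 23231 = 23227$)
$\left(115 + 11837\right) \left(\left(-5836 - 22724\right) + q\right) = \left(115 + 11837\right) \left(\left(-5836 - 22724\right) + 23227\right) = 11952 \left(\left(-5836 - 22724\right) + 23227\right) = 11952 \left(-28560 + 23227\right) = 11952 \left(-5333\right) = -63740016$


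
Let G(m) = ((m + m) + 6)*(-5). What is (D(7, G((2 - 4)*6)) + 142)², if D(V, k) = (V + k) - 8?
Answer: 53361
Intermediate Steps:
G(m) = -30 - 10*m (G(m) = (2*m + 6)*(-5) = (6 + 2*m)*(-5) = -30 - 10*m)
D(V, k) = -8 + V + k
(D(7, G((2 - 4)*6)) + 142)² = ((-8 + 7 + (-30 - 10*(2 - 4)*6)) + 142)² = ((-8 + 7 + (-30 - (-20)*6)) + 142)² = ((-8 + 7 + (-30 - 10*(-12))) + 142)² = ((-8 + 7 + (-30 + 120)) + 142)² = ((-8 + 7 + 90) + 142)² = (89 + 142)² = 231² = 53361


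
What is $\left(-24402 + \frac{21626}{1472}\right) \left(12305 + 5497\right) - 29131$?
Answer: $- \frac{6946751929}{16} \approx -4.3417 \cdot 10^{8}$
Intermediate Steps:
$\left(-24402 + \frac{21626}{1472}\right) \left(12305 + 5497\right) - 29131 = \left(-24402 + 21626 \cdot \frac{1}{1472}\right) 17802 - 29131 = \left(-24402 + \frac{10813}{736}\right) 17802 - 29131 = \left(- \frac{17949059}{736}\right) 17802 - 29131 = - \frac{6946285833}{16} - 29131 = - \frac{6946751929}{16}$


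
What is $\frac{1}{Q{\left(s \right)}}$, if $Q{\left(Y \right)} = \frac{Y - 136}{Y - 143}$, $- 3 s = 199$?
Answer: $\frac{628}{607} \approx 1.0346$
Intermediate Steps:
$s = - \frac{199}{3}$ ($s = \left(- \frac{1}{3}\right) 199 = - \frac{199}{3} \approx -66.333$)
$Q{\left(Y \right)} = \frac{-136 + Y}{-143 + Y}$
$\frac{1}{Q{\left(s \right)}} = \frac{1}{\frac{1}{-143 - \frac{199}{3}} \left(-136 - \frac{199}{3}\right)} = \frac{1}{\frac{1}{- \frac{628}{3}} \left(- \frac{607}{3}\right)} = \frac{1}{\left(- \frac{3}{628}\right) \left(- \frac{607}{3}\right)} = \frac{1}{\frac{607}{628}} = \frac{628}{607}$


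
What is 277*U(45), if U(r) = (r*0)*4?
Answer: 0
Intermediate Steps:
U(r) = 0 (U(r) = 0*4 = 0)
277*U(45) = 277*0 = 0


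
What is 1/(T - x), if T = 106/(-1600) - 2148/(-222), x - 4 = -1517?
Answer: 29600/45069239 ≈ 0.00065677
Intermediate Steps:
x = -1513 (x = 4 - 1517 = -1513)
T = 284439/29600 (T = 106*(-1/1600) - 2148*(-1/222) = -53/800 + 358/37 = 284439/29600 ≈ 9.6094)
1/(T - x) = 1/(284439/29600 - 1*(-1513)) = 1/(284439/29600 + 1513) = 1/(45069239/29600) = 29600/45069239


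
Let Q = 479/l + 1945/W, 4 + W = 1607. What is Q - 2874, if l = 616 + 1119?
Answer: -7989040758/2781205 ≈ -2872.5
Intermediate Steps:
l = 1735
W = 1603 (W = -4 + 1607 = 1603)
Q = 4142412/2781205 (Q = 479/1735 + 1945/1603 = 4142412/2781205 ≈ 1.4894)
Q - 2874 = 4142412/2781205 - 2874 = -7989040758/2781205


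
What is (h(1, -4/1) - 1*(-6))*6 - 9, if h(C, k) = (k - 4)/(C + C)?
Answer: 3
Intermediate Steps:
h(C, k) = (-4 + k)/(2*C) (h(C, k) = (-4 + k)/((2*C)) = (-4 + k)*(1/(2*C)) = (-4 + k)/(2*C))
(h(1, -4/1) - 1*(-6))*6 - 9 = ((½)*(-4 - 4/1)/1 - 1*(-6))*6 - 9 = ((½)*1*(-4 - 4*1) + 6)*6 - 9 = ((½)*1*(-4 - 4) + 6)*6 - 9 = ((½)*1*(-8) + 6)*6 - 9 = (-4 + 6)*6 - 9 = 2*6 - 9 = 12 - 9 = 3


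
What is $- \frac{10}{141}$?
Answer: $- \frac{10}{141} \approx -0.070922$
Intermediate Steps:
$- \frac{10}{141}$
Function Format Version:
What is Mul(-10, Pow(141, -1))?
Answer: Rational(-10, 141) ≈ -0.070922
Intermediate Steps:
Mul(-10, Pow(141, -1)) = Mul(-10, Rational(1, 141)) = Rational(-10, 141)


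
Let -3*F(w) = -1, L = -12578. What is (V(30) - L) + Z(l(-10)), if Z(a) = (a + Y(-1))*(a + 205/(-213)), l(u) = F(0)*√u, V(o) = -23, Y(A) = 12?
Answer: 8014555/639 + 2351*I*√10/639 ≈ 12542.0 + 11.635*I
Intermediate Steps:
F(w) = ⅓ (F(w) = -⅓*(-1) = ⅓)
l(u) = √u/3
Z(a) = (12 + a)*(-205/213 + a) (Z(a) = (a + 12)*(a + 205/(-213)) = (12 + a)*(a + 205*(-1/213)) = (12 + a)*(a - 205/213) = (12 + a)*(-205/213 + a))
(V(30) - L) + Z(l(-10)) = (-23 - 1*(-12578)) + (-820/71 + (√(-10)/3)² + 2351*(√(-10)/3)/213) = (-23 + 12578) + (-820/71 + ((I*√10)/3)² + 2351*((I*√10)/3)/213) = 12555 + (-820/71 + (I*√10/3)² + 2351*(I*√10/3)/213) = 12555 + (-820/71 - 10/9 + 2351*I*√10/639) = 12555 + (-8090/639 + 2351*I*√10/639) = 8014555/639 + 2351*I*√10/639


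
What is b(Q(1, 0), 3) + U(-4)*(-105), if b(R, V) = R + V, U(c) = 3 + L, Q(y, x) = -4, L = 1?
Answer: -421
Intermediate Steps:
U(c) = 4 (U(c) = 3 + 1 = 4)
b(Q(1, 0), 3) + U(-4)*(-105) = (-4 + 3) + 4*(-105) = -1 - 420 = -421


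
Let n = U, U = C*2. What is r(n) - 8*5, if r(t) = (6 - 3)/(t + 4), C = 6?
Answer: -637/16 ≈ -39.813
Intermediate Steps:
U = 12 (U = 6*2 = 12)
n = 12
r(t) = 3/(4 + t)
r(n) - 8*5 = 3/(4 + 12) - 8*5 = 3/16 - 40 = -637/16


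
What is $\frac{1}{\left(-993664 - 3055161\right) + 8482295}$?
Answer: $\frac{1}{4433470} \approx 2.2556 \cdot 10^{-7}$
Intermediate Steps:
$\frac{1}{\left(-993664 - 3055161\right) + 8482295} = \frac{1}{-4048825 + 8482295} = \frac{1}{4433470}$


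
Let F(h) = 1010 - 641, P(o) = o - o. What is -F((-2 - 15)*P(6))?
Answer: -369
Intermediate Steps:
P(o) = 0
F(h) = 369
-F((-2 - 15)*P(6)) = -1*369 = -369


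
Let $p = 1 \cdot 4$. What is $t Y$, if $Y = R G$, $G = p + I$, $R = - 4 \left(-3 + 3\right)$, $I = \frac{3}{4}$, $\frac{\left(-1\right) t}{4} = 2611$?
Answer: $0$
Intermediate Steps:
$p = 4$
$t = -10444$ ($t = \left(-4\right) 2611 = -10444$)
$I = \frac{3}{4}$ ($I = 3 \cdot \frac{1}{4} = \frac{3}{4} \approx 0.75$)
$R = 0$ ($R = \left(-4\right) 0 = 0$)
$G = \frac{19}{4}$ ($G = 4 + \frac{3}{4} = \frac{19}{4} \approx 4.75$)
$Y = 0$ ($Y = 0 \cdot \frac{19}{4} = 0$)
$t Y = \left(-10444\right) 0 = 0$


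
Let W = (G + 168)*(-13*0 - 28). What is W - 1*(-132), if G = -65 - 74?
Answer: -680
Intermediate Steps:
G = -139
W = -812 (W = (-139 + 168)*(-13*0 - 28) = 29*(0 - 28) = 29*(-28) = -812)
W - 1*(-132) = -812 - 1*(-132) = -812 + 132 = -680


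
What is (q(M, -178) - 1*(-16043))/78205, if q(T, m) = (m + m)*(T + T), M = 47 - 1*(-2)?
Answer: -3769/15641 ≈ -0.24097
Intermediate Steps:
M = 49 (M = 47 + 2 = 49)
q(T, m) = 4*T*m (q(T, m) = (2*m)*(2*T) = 4*T*m)
(q(M, -178) - 1*(-16043))/78205 = (4*49*(-178) - 1*(-16043))/78205 = (-34888 + 16043)*(1/78205) = -18845*1/78205 = -3769/15641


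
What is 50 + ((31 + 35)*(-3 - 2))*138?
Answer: -45490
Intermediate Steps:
50 + ((31 + 35)*(-3 - 2))*138 = 50 + (66*(-5))*138 = 50 - 330*138 = 50 - 45540 = -45490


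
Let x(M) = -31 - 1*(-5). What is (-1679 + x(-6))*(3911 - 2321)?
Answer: -2710950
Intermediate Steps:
x(M) = -26 (x(M) = -31 + 5 = -26)
(-1679 + x(-6))*(3911 - 2321) = (-1679 - 26)*(3911 - 2321) = -1705*1590 = -2710950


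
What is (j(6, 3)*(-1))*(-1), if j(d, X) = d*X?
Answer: 18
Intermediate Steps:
j(d, X) = X*d
(j(6, 3)*(-1))*(-1) = ((3*6)*(-1))*(-1) = (18*(-1))*(-1) = -18*(-1) = 18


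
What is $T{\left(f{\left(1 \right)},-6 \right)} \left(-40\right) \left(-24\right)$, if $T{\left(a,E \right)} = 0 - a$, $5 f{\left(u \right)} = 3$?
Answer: $-576$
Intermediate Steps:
$f{\left(u \right)} = \frac{3}{5}$ ($f{\left(u \right)} = \frac{1}{5} \cdot 3 = \frac{3}{5}$)
$T{\left(a,E \right)} = - a$
$T{\left(f{\left(1 \right)},-6 \right)} \left(-40\right) \left(-24\right) = \left(-1\right) \frac{3}{5} \left(-40\right) \left(-24\right) = \left(- \frac{3}{5}\right) \left(-40\right) \left(-24\right) = 24 \left(-24\right) = -576$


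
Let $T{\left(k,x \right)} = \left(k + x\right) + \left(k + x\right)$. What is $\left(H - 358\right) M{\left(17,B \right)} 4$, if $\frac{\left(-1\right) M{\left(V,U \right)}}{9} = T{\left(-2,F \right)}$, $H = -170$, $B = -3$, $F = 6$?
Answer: $152064$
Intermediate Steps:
$T{\left(k,x \right)} = 2 k + 2 x$
$M{\left(V,U \right)} = -72$ ($M{\left(V,U \right)} = - 9 \left(2 \left(-2\right) + 2 \cdot 6\right) = - 9 \left(-4 + 12\right) = \left(-9\right) 8 = -72$)
$\left(H - 358\right) M{\left(17,B \right)} 4 = \left(-170 - 358\right) \left(-72\right) 4 = \left(-528\right) \left(-72\right) 4 = 38016 \cdot 4 = 152064$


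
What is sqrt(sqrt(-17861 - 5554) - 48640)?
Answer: sqrt(-48640 + I*sqrt(23415)) ≈ 0.3469 + 220.54*I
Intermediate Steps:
sqrt(sqrt(-17861 - 5554) - 48640) = sqrt(sqrt(-23415) - 48640) = sqrt(I*sqrt(23415) - 48640) = sqrt(-48640 + I*sqrt(23415))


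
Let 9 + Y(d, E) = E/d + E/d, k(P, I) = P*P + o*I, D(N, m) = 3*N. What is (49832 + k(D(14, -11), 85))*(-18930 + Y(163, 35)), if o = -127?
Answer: -125952156587/163 ≈ -7.7271e+8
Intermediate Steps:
k(P, I) = P² - 127*I (k(P, I) = P*P - 127*I = P² - 127*I)
Y(d, E) = -9 + 2*E/d (Y(d, E) = -9 + (E/d + E/d) = -9 + 2*E/d)
(49832 + k(D(14, -11), 85))*(-18930 + Y(163, 35)) = (49832 + ((3*14)² - 127*85))*(-18930 + (-9 + 2*35/163)) = (49832 + (42² - 10795))*(-18930 + (-9 + 2*35*(1/163))) = (49832 + (1764 - 10795))*(-18930 + (-9 + 70/163)) = (49832 - 9031)*(-18930 - 1397/163) = 40801*(-3086987/163) = -125952156587/163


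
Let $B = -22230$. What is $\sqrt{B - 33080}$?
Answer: $i \sqrt{55310} \approx 235.18 i$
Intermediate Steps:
$\sqrt{B - 33080} = \sqrt{-22230 - 33080} = \sqrt{-55310} = i \sqrt{55310}$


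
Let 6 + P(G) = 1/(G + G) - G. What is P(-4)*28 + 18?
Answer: -83/2 ≈ -41.500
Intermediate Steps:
P(G) = -6 + 1/(2*G) - G (P(G) = -6 + (1/(G + G) - G) = -6 + (1/(2*G) - G) = -6 + 1/(2*G) - G)
P(-4)*28 + 18 = (-6 + (½)/(-4) - 1*(-4))*28 + 18 = (-6 + (½)*(-¼) + 4)*28 + 18 = (-6 - ⅛ + 4)*28 + 18 = -17/8*28 + 18 = -119/2 + 18 = -83/2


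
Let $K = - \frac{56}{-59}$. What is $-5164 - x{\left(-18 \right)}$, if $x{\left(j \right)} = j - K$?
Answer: $- \frac{303558}{59} \approx -5145.0$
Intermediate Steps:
$K = \frac{56}{59}$ ($K = \left(-56\right) \left(- \frac{1}{59}\right) = \frac{56}{59} \approx 0.94915$)
$x{\left(j \right)} = - \frac{56}{59} + j$ ($x{\left(j \right)} = j - \frac{56}{59} = - \frac{56}{59} + j$)
$-5164 - x{\left(-18 \right)} = -5164 - \left(- \frac{56}{59} - 18\right) = -5164 - - \frac{1118}{59} = -5164 + \frac{1118}{59} = - \frac{303558}{59}$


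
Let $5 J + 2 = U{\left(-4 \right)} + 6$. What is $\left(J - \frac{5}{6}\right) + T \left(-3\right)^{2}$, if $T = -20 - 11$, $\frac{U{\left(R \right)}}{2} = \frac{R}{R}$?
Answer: $- \frac{8359}{30} \approx -278.63$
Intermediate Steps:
$U{\left(R \right)} = 2$ ($U{\left(R \right)} = 2 \frac{R}{R} = 2 \cdot 1 = 2$)
$T = -31$
$J = \frac{6}{5}$ ($J = - \frac{2}{5} + \frac{2 + 6}{5} = - \frac{2}{5} + \frac{1}{5} \cdot 8 = - \frac{2}{5} + \frac{8}{5} = \frac{6}{5} \approx 1.2$)
$\left(J - \frac{5}{6}\right) + T \left(-3\right)^{2} = \left(\frac{6}{5} - \frac{5}{6}\right) - 31 \left(-3\right)^{2} = \left(\frac{6}{5} - 5 \cdot \frac{1}{6}\right) - 279 = \left(\frac{6}{5} - \frac{5}{6}\right) - 279 = \frac{11}{30} - 279 = - \frac{8359}{30}$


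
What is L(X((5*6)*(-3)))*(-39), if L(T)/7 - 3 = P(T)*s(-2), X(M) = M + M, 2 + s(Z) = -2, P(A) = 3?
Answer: 2457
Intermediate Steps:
s(Z) = -4 (s(Z) = -2 - 2 = -4)
X(M) = 2*M
L(T) = -63 (L(T) = 21 + 7*(3*(-4)) = 21 + 7*(-12) = 21 - 84 = -63)
L(X((5*6)*(-3)))*(-39) = -63*(-39) = 2457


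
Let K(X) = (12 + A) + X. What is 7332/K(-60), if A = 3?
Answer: -2444/15 ≈ -162.93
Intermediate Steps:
K(X) = 15 + X (K(X) = (12 + 3) + X = 15 + X)
7332/K(-60) = 7332/(15 - 60) = 7332/(-45) = 7332*(-1/45) = -2444/15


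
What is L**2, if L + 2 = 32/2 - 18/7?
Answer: 6400/49 ≈ 130.61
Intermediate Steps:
L = 80/7 (L = -2 + (32/2 - 18/7) = -2 + (32*(1/2) - 18*1/7) = -2 + (16 - 18/7) = -2 + 94/7 = 80/7 ≈ 11.429)
L**2 = (80/7)**2 = 6400/49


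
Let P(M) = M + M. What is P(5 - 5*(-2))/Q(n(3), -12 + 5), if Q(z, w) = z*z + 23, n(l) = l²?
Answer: 15/52 ≈ 0.28846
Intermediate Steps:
Q(z, w) = 23 + z² (Q(z, w) = z² + 23 = 23 + z²)
P(M) = 2*M
P(5 - 5*(-2))/Q(n(3), -12 + 5) = (2*(5 - 5*(-2)))/(23 + (3²)²) = (2*(5 + 10))/(23 + 9²) = (2*15)/(23 + 81) = 30/104 = 30*(1/104) = 15/52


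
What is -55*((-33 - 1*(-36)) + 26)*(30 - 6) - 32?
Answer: -38312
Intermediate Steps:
-55*((-33 - 1*(-36)) + 26)*(30 - 6) - 32 = -55*((-33 + 36) + 26)*24 - 32 = -55*(3 + 26)*24 - 32 = -1595*24 - 32 = -55*696 - 32 = -38280 - 32 = -38312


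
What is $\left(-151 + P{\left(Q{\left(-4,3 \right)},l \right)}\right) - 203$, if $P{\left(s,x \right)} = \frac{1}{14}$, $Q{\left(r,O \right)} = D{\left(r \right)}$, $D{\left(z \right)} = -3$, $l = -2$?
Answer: $- \frac{4955}{14} \approx -353.93$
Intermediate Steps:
$Q{\left(r,O \right)} = -3$
$P{\left(s,x \right)} = \frac{1}{14}$
$\left(-151 + P{\left(Q{\left(-4,3 \right)},l \right)}\right) - 203 = \left(-151 + \frac{1}{14}\right) - 203 = - \frac{2113}{14} - 203 = - \frac{4955}{14}$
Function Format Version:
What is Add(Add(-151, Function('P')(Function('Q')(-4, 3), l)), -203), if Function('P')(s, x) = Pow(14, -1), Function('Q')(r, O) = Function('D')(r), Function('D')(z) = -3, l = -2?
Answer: Rational(-4955, 14) ≈ -353.93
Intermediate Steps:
Function('Q')(r, O) = -3
Function('P')(s, x) = Rational(1, 14)
Add(Add(-151, Function('P')(Function('Q')(-4, 3), l)), -203) = Add(Add(-151, Rational(1, 14)), -203) = Add(Rational(-2113, 14), -203) = Rational(-4955, 14)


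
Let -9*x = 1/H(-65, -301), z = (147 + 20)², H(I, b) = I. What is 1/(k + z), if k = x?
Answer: 585/16315066 ≈ 3.5856e-5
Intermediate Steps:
z = 27889 (z = 167² = 27889)
x = 1/585 (x = -⅑/(-65) = -⅑*(-1/65) = 1/585 ≈ 0.0017094)
k = 1/585 ≈ 0.0017094
1/(k + z) = 1/(1/585 + 27889) = 1/(16315066/585) = 585/16315066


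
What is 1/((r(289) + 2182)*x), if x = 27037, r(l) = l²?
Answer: 1/2317152011 ≈ 4.3156e-10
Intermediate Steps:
1/((r(289) + 2182)*x) = 1/((289² + 2182)*27037) = (1/27037)/(83521 + 2182) = (1/27037)/85703 = (1/85703)*(1/27037) = 1/2317152011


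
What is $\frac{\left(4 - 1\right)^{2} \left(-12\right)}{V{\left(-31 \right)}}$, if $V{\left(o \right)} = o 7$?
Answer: $\frac{108}{217} \approx 0.4977$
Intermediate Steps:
$V{\left(o \right)} = 7 o$
$\frac{\left(4 - 1\right)^{2} \left(-12\right)}{V{\left(-31 \right)}} = \frac{\left(4 - 1\right)^{2} \left(-12\right)}{7 \left(-31\right)} = \frac{3^{2} \left(-12\right)}{-217} = 9 \left(-12\right) \left(- \frac{1}{217}\right) = \left(-108\right) \left(- \frac{1}{217}\right) = \frac{108}{217}$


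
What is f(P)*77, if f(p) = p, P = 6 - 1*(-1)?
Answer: 539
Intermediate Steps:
P = 7 (P = 6 + 1 = 7)
f(P)*77 = 7*77 = 539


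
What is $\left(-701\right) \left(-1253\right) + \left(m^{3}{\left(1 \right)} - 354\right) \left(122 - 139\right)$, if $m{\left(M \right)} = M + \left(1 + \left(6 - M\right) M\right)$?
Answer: $878540$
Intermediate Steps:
$m{\left(M \right)} = 1 + M + M \left(6 - M\right)$ ($m{\left(M \right)} = M + \left(1 + M \left(6 - M\right)\right) = 1 + M + M \left(6 - M\right)$)
$\left(-701\right) \left(-1253\right) + \left(m^{3}{\left(1 \right)} - 354\right) \left(122 - 139\right) = \left(-701\right) \left(-1253\right) + \left(\left(1 - 1^{2} + 7 \cdot 1\right)^{3} - 354\right) \left(122 - 139\right) = 878353 + \left(\left(1 - 1 + 7\right)^{3} - 354\right) \left(-17\right) = 878353 + \left(7^{3} - 354\right) \left(-17\right) = 878353 + \left(343 - 354\right) \left(-17\right) = 878353 - -187 = 878353 + 187 = 878540$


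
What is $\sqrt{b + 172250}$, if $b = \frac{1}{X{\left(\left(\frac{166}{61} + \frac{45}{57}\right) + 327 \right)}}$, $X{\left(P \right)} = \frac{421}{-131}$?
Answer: $\frac{\sqrt{30529707099}}{421} \approx 415.03$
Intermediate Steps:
$X{\left(P \right)} = - \frac{421}{131}$ ($X{\left(P \right)} = 421 \left(- \frac{1}{131}\right) = - \frac{421}{131}$)
$b = - \frac{131}{421}$ ($b = \frac{1}{- \frac{421}{131}} = - \frac{131}{421} \approx -0.31116$)
$\sqrt{b + 172250} = \sqrt{- \frac{131}{421} + 172250} = \sqrt{\frac{72517119}{421}} = \frac{\sqrt{30529707099}}{421}$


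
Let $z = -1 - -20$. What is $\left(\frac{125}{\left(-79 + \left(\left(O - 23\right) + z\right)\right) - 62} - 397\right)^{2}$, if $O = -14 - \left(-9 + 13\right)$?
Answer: $\frac{4203706896}{26569} \approx 1.5822 \cdot 10^{5}$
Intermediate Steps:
$O = -18$ ($O = -14 - 4 = -18$)
$z = 19$ ($z = -1 + 20 = 19$)
$\left(\frac{125}{\left(-79 + \left(\left(O - 23\right) + z\right)\right) - 62} - 397\right)^{2} = \left(\frac{125}{\left(-79 + \left(\left(-18 - 23\right) + 19\right)\right) - 62} - 397\right)^{2} = \left(\frac{125}{\left(-79 + \left(-41 + 19\right)\right) - 62} - 397\right)^{2} = \left(\frac{125}{\left(-79 - 22\right) - 62} - 397\right)^{2} = \left(\frac{125}{-101 - 62} - 397\right)^{2} = \left(\frac{125}{-163} - 397\right)^{2} = \left(125 \left(- \frac{1}{163}\right) - 397\right)^{2} = \left(- \frac{125}{163} - 397\right)^{2} = \left(- \frac{64836}{163}\right)^{2} = \frac{4203706896}{26569}$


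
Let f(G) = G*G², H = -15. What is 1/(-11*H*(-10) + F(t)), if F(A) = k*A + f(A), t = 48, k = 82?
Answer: 1/112878 ≈ 8.8591e-6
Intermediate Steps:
f(G) = G³
F(A) = A³ + 82*A (F(A) = 82*A + A³ = A³ + 82*A)
1/(-11*H*(-10) + F(t)) = 1/(-11*(-15)*(-10) + 48*(82 + 48²)) = 1/(165*(-10) + 48*(82 + 2304)) = 1/(-1650 + 48*2386) = 1/(-1650 + 114528) = 1/112878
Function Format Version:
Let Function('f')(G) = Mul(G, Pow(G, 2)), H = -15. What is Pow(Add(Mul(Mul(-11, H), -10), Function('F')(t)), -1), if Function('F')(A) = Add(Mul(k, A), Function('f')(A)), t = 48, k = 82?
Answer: Rational(1, 112878) ≈ 8.8591e-6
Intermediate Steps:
Function('f')(G) = Pow(G, 3)
Function('F')(A) = Add(Pow(A, 3), Mul(82, A)) (Function('F')(A) = Add(Mul(82, A), Pow(A, 3)) = Add(Pow(A, 3), Mul(82, A)))
Pow(Add(Mul(Mul(-11, H), -10), Function('F')(t)), -1) = Pow(Add(Mul(Mul(-11, -15), -10), Mul(48, Add(82, Pow(48, 2)))), -1) = Pow(Add(Mul(165, -10), Mul(48, Add(82, 2304))), -1) = Pow(Add(-1650, Mul(48, 2386)), -1) = Pow(Add(-1650, 114528), -1) = Pow(112878, -1) = Rational(1, 112878)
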